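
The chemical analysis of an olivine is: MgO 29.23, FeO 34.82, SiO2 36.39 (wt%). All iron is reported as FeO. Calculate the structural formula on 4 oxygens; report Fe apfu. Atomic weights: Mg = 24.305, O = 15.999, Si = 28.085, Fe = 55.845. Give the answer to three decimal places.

0.801 Fe apfu

29.23 wt% MgO ÷ 40.304 g/mol = 0.72524 mol, giving 0.72524 Mg and 0.72524 O.
34.82 wt% FeO ÷ 71.844 g/mol = 0.48466 mol, giving 0.48466 Fe and 0.48466 O.
36.39 wt% SiO2 ÷ 60.083 g/mol = 0.60566 mol, giving 0.60566 Si and 1.21132 O.
Oxygen sums to 2.42122; scaling by 4/2.42122 = 1.65206 puts the formula on 4 O.
Fe: 0.48466 × 1.65206 = 0.801 atoms per formula unit.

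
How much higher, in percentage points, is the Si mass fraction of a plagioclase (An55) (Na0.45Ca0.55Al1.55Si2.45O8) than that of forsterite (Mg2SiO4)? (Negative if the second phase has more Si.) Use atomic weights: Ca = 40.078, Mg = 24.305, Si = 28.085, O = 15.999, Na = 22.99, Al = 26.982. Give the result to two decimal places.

First mineral: 68.808 g Si in 271.011 g formula = 25.39 wt% Si.
Second mineral: 28.085 g Si in 140.691 g formula = 19.96 wt% Si.
25.39% − 19.96% gives a difference of 5.43 percentage points.

5.43 percentage points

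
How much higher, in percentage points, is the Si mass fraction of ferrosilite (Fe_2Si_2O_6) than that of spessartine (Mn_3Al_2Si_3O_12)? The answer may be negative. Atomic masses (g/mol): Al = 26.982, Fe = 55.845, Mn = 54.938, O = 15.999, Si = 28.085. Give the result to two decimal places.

4.27 percentage points

M(Fe_2Si_2O_6) = 263.854 g/mol, so wt% Si = 56.170/263.854 × 100 = 21.29%.
M(Mn_3Al_2Si_3O_12) = 495.021 g/mol, so wt% Si = 84.255/495.021 × 100 = 17.02%.
21.29 − 17.02 = 4.27 pp.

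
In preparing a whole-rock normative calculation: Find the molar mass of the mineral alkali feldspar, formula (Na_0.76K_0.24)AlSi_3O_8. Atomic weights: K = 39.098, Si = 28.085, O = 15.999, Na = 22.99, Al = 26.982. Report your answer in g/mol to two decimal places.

Na: 0.76 × 22.99 = 17.4724
K: 0.24 × 39.098 = 9.3835
Al: 1 × 26.982 = 26.9820
Si: 3 × 28.085 = 84.2550
O: 8 × 15.999 = 127.9920
Summing the contributions gives the formula mass.

266.08 g/mol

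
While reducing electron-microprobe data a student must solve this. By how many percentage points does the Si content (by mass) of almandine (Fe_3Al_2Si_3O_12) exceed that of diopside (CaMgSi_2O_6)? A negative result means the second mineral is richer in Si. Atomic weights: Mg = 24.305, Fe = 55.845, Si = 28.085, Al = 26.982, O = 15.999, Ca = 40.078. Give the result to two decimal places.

M(Fe_3Al_2Si_3O_12) = 497.742 g/mol, so wt% Si = 84.255/497.742 × 100 = 16.93%.
M(CaMgSi_2O_6) = 216.547 g/mol, so wt% Si = 56.170/216.547 × 100 = 25.94%.
16.93 − 25.94 = -9.01 pp.

-9.01 percentage points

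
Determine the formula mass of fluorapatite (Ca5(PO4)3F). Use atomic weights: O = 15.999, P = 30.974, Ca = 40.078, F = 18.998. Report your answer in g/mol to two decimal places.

504.30 g/mol

The formula mass is the sum 5×40.078 + 3×30.974 + 12×15.999 + 1×18.998.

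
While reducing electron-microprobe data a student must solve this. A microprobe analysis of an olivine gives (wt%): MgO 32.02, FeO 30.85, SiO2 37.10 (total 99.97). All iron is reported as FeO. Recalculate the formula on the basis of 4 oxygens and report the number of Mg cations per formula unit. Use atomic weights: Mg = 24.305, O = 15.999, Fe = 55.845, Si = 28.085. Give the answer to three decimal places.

1.292 Mg apfu

MgO (M=40.304): mol = 0.79446; Mg = 0.79446, O = 0.79446.
FeO (M=71.844): mol = 0.42940; Fe = 0.42940, O = 0.42940.
SiO2 (M=60.083): mol = 0.61748; Si = 0.61748, O = 1.23496.
ΣO = 2.45882; factor = 4/ΣO = 1.62680.
Mg apfu = 0.79446 × 1.62680 = 1.292.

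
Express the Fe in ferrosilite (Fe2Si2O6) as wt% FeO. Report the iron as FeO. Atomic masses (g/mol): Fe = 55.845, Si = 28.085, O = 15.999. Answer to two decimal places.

54.46 wt%

Formula mass = 263.854 g/mol.
2 Fe → 2.0000 mol FeO per formula unit; M(FeO) = 71.844, so FeO mass = 143.688 g.
143.688/263.854 × 100 = 54.46 wt%.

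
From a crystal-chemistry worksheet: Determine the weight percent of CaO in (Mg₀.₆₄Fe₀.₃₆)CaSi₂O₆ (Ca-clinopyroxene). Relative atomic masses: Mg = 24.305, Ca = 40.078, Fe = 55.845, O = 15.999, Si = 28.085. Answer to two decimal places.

24.61 wt%

M((Mg₀.₆₄Fe₀.₃₆)CaSi₂O₆) = 227.901 g/mol; M(CaO) = 56.077 g/mol.
Moles CaO per formula unit = 1 Ca ÷ 1 = 1.0000.
CaO fraction = (1.0000 × 56.077) / 227.901 = 56.077/227.901 = 0.2461.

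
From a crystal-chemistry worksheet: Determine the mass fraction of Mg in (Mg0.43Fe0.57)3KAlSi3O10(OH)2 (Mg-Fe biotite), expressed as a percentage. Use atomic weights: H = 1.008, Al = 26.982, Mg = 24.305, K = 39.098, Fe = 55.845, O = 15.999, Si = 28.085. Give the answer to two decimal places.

Formula mass = 1.29·24.305 + 1.71·55.845 + 1·39.098 + 1·26.982 + 3·28.085 + 12·15.999 + 2·1.008 = 471.187 g/mol, of which 31.353 g is Mg.
So Mg makes up 31.353/471.187 = 0.0665 of the mass, i.e. 6.65%.

6.65 wt%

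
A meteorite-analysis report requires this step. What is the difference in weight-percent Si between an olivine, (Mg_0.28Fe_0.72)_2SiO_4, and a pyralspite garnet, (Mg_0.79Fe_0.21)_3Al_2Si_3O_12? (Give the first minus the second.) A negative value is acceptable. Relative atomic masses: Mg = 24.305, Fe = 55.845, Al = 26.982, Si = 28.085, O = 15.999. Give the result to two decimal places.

-4.83 percentage points

Si in (Mg_0.28Fe_0.72)_2SiO_4: molar mass 186.109 g/mol; 1×28.085 = 28.085 g → 15.09 wt%.
Si in (Mg_0.79Fe_0.21)_3Al_2Si_3O_12: molar mass 422.992 g/mol; 3×28.085 = 84.255 g → 19.92 wt%.
Difference = 15.09 − 19.92 = -4.83 percentage points.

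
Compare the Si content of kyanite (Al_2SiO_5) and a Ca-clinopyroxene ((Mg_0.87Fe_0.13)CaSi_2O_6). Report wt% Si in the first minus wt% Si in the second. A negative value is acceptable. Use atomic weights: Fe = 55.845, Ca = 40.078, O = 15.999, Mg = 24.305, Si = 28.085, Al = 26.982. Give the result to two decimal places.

M(Al_2SiO_5) = 162.044 g/mol, so wt% Si = 28.085/162.044 × 100 = 17.33%.
M((Mg_0.87Fe_0.13)CaSi_2O_6) = 220.647 g/mol, so wt% Si = 56.170/220.647 × 100 = 25.46%.
17.33 − 25.46 = -8.13 pp.

-8.13 percentage points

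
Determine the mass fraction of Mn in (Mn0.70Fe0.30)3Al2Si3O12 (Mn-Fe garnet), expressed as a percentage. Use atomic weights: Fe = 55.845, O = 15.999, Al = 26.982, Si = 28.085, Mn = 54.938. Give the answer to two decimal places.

23.27 wt%

M((Mn0.70Fe0.30)3Al2Si3O12) = 495.837 g/mol.
Mn contributes 2.10 × 54.938 = 115.370 g per mole.
115.370/495.837 = 0.2327 → 23.27%.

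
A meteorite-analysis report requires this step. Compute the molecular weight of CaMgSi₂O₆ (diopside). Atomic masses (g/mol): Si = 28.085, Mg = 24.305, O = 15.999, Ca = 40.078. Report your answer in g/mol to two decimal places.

216.55 g/mol

M = 1×40.078 + 1×24.305 + 2×28.085 + 6×15.999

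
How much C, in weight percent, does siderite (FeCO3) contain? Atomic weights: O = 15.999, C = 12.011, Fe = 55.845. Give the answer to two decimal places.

Molar mass of FeCO3: 1×55.845 + 1×12.011 + 3×15.999 = 115.853 g/mol.
Mass of C per formula unit: 1 × 12.011 = 12.011 g.
Weight fraction C = 12.011 / 115.853 = 0.1037.

10.37 weight percent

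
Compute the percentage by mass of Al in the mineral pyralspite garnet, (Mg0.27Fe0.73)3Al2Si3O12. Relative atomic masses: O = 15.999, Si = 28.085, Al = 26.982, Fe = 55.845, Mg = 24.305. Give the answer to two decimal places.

11.43 wt%

Formula mass = 0.81*24.305 + 2.19*55.845 + 2*26.982 + 3*28.085 + 12*15.999 = 472.195 g/mol, of which 53.964 g is Al.
So Al makes up 53.964/472.195 = 0.1143 of the mass, i.e. 11.43%.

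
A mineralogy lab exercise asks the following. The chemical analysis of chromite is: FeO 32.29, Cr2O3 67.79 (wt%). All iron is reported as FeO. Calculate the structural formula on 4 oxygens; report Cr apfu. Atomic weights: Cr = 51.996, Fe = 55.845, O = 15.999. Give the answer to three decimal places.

1.996 Cr apfu

FeO (M=71.844): mol = 0.44945; Fe = 0.44945, O = 0.44945.
Cr2O3 (M=151.989): mol = 0.44602; Cr = 0.89204, O = 1.33806.
ΣO = 1.78751; factor = 4/ΣO = 2.23775.
Cr apfu = 0.89204 × 2.23775 = 1.996.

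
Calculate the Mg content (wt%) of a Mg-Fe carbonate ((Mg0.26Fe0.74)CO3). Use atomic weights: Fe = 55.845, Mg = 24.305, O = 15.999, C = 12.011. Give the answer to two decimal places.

5.87 wt%

M((Mg0.26Fe0.74)CO3) = 107.653 g/mol.
Mg contributes 0.26 × 24.305 = 6.319 g per mole.
6.319/107.653 = 0.0587 → 5.87%.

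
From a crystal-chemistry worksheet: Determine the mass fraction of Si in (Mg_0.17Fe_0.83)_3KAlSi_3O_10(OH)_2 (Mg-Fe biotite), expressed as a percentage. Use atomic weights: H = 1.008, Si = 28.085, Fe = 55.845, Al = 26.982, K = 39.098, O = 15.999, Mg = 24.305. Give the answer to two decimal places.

Formula mass = 0.51*24.305 + 2.49*55.845 + 1*39.098 + 1*26.982 + 3*28.085 + 12*15.999 + 2*1.008 = 495.789 g/mol, of which 84.255 g is Si.
So Si makes up 84.255/495.789 = 0.1699 of the mass, i.e. 16.99%.

16.99 weight percent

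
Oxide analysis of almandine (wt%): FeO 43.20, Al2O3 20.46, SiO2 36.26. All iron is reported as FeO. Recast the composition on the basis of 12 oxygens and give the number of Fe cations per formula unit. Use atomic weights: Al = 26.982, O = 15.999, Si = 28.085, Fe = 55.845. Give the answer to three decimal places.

FeO (M=71.844): mol = 0.60130; Fe = 0.60130, O = 0.60130.
Al2O3 (M=101.961): mol = 0.20066; Al = 0.40132, O = 0.60198.
SiO2 (M=60.083): mol = 0.60350; Si = 0.60350, O = 1.20700.
ΣO = 2.41028; factor = 12/ΣO = 4.97867.
Fe apfu = 0.60130 × 4.97867 = 2.994.

2.994 Fe apfu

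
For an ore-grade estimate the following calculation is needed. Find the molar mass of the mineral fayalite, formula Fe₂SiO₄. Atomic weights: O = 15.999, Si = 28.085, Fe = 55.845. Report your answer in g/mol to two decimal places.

Fe: 2 × 55.845 = 111.6900
Si: 1 × 28.085 = 28.0850
O: 4 × 15.999 = 63.9960
Summing the contributions gives the formula mass.

203.77 g/mol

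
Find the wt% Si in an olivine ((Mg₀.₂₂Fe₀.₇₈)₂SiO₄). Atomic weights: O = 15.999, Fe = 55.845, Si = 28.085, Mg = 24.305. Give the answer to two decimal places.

Molar mass of (Mg₀.₂₂Fe₀.₇₈)₂SiO₄: 0.44×24.305 + 1.56×55.845 + 1×28.085 + 4×15.999 = 189.893 g/mol.
Mass of Si per formula unit: 1 × 28.085 = 28.085 g.
Weight fraction Si = 28.085 / 189.893 = 0.1479.

14.79 mass %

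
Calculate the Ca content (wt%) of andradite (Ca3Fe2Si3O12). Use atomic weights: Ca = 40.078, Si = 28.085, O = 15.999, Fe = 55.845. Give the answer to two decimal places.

Molar mass of Ca3Fe2Si3O12: 3×40.078 + 2×55.845 + 3×28.085 + 12×15.999 = 508.167 g/mol.
Mass of Ca per formula unit: 3 × 40.078 = 120.234 g.
Weight fraction Ca = 120.234 / 508.167 = 0.2366.

23.66 wt%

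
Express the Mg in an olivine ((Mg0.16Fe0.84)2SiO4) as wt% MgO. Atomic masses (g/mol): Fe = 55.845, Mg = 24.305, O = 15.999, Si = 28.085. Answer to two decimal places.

M((Mg0.16Fe0.84)2SiO4) = 193.678 g/mol; M(MgO) = 40.304 g/mol.
Moles MgO per formula unit = 0.32 Mg ÷ 1 = 0.3200.
MgO fraction = (0.3200 × 40.304) / 193.678 = 12.897/193.678 = 0.0666.

6.66 wt%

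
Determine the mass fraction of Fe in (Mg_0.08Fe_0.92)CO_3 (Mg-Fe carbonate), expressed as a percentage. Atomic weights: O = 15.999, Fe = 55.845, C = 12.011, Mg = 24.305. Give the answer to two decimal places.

M((Mg_0.08Fe_0.92)CO_3) = 113.330 g/mol.
Fe contributes 0.92 × 55.845 = 51.377 g per mole.
51.377/113.330 = 0.4533 → 45.33%.

45.33 mass %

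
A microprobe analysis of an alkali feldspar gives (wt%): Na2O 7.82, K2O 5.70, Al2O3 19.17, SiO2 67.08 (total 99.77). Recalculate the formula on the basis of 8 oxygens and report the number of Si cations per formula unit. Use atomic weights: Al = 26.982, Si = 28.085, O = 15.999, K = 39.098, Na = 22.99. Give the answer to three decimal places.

Na2O: 7.82/61.979 = 0.12617 mol → 0.25234 mol Na, 0.12617 mol O.
K2O: 5.70/94.195 = 0.06051 mol → 0.12102 mol K, 0.06051 mol O.
Al2O3: 19.17/101.961 = 0.18801 mol → 0.37602 mol Al, 0.56403 mol O.
SiO2: 67.08/60.083 = 1.11646 mol → 1.11646 mol Si, 2.23292 mol O.
Total oxygen = 2.98363 mol. Normalization factor = 8/2.98363 = 2.68130.
Si per 8 O = 1.11646 × 2.68130 = 2.994.

2.994 Si apfu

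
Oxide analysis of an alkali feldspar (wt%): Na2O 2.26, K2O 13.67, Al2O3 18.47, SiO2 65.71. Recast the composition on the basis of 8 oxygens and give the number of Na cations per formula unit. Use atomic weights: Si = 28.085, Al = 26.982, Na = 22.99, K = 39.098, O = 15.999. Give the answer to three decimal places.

Na2O (M=61.979): mol = 0.03646; Na = 0.07292, O = 0.03646.
K2O (M=94.195): mol = 0.14512; K = 0.29024, O = 0.14512.
Al2O3 (M=101.961): mol = 0.18115; Al = 0.36230, O = 0.54345.
SiO2 (M=60.083): mol = 1.09365; Si = 1.09365, O = 2.18730.
ΣO = 2.91233; factor = 8/ΣO = 2.74694.
Na apfu = 0.07292 × 2.74694 = 0.200.

0.200 Na apfu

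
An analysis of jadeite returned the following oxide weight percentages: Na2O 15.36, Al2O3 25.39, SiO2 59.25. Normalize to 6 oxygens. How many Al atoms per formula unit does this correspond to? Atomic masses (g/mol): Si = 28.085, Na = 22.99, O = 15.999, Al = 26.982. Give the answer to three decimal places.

Na2O (M=61.979): mol = 0.24783; Na = 0.49566, O = 0.24783.
Al2O3 (M=101.961): mol = 0.24902; Al = 0.49804, O = 0.74706.
SiO2 (M=60.083): mol = 0.98614; Si = 0.98614, O = 1.97228.
ΣO = 2.96717; factor = 6/ΣO = 2.02213.
Al apfu = 0.49804 × 2.02213 = 1.007.

1.007 Al apfu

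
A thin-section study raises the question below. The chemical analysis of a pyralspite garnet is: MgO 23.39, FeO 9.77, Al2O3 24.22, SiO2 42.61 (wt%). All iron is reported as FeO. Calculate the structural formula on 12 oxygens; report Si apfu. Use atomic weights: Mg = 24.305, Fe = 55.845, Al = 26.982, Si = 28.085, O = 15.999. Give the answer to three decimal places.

2.989 Si apfu

MgO: 23.39/40.304 = 0.58034 mol → 0.58034 mol Mg, 0.58034 mol O.
FeO: 9.77/71.844 = 0.13599 mol → 0.13599 mol Fe, 0.13599 mol O.
Al2O3: 24.22/101.961 = 0.23754 mol → 0.47508 mol Al, 0.71262 mol O.
SiO2: 42.61/60.083 = 0.70919 mol → 0.70919 mol Si, 1.41838 mol O.
Total oxygen = 2.84733 mol. Normalization factor = 12/2.84733 = 4.21447.
Si per 12 O = 0.70919 × 4.21447 = 2.989.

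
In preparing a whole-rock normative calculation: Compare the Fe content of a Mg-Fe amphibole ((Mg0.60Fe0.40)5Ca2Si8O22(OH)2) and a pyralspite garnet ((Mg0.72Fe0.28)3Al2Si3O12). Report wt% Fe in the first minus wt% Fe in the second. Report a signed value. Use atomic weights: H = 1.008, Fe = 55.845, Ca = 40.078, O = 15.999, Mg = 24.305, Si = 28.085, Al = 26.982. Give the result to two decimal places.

1.84 percentage points

M((Mg0.60Fe0.40)5Ca2Si8O22(OH)2) = 875.433 g/mol, so wt% Fe = 111.690/875.433 × 100 = 12.76%.
M((Mg0.72Fe0.28)3Al2Si3O12) = 429.616 g/mol, so wt% Fe = 46.910/429.616 × 100 = 10.92%.
12.76 − 10.92 = 1.84 pp.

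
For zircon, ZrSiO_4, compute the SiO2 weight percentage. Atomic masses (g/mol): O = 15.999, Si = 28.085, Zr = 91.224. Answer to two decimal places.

Formula mass = 183.305 g/mol.
1 Si → 1.0000 mol SiO2 per formula unit; M(SiO2) = 60.083, so SiO2 mass = 60.083 g.
60.083/183.305 × 100 = 32.78 wt%.

32.78 wt%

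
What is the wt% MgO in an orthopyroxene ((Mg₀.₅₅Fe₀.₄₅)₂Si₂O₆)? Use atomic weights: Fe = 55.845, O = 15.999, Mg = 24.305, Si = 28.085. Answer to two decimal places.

19.35 wt%

Formula mass = 229.160 g/mol.
1.10 Mg → 1.1000 mol MgO per formula unit; M(MgO) = 40.304, so MgO mass = 44.334 g.
44.334/229.160 × 100 = 19.35 wt%.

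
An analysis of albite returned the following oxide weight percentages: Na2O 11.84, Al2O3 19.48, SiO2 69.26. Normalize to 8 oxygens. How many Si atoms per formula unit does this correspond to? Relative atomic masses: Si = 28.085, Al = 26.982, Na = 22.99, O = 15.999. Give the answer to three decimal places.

3.004 Si apfu

Na2O (M=61.979): mol = 0.19103; Na = 0.38206, O = 0.19103.
Al2O3 (M=101.961): mol = 0.19105; Al = 0.38210, O = 0.57315.
SiO2 (M=60.083): mol = 1.15274; Si = 1.15274, O = 2.30548.
ΣO = 3.06966; factor = 8/ΣO = 2.60615.
Si apfu = 1.15274 × 2.60615 = 3.004.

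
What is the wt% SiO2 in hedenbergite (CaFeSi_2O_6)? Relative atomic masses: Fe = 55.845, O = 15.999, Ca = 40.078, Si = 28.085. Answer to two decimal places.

M(CaFeSi_2O_6) = 248.087 g/mol; M(SiO2) = 60.083 g/mol.
Moles SiO2 per formula unit = 2 Si ÷ 1 = 2.0000.
SiO2 fraction = (2.0000 × 60.083) / 248.087 = 120.166/248.087 = 0.4844.

48.44 wt%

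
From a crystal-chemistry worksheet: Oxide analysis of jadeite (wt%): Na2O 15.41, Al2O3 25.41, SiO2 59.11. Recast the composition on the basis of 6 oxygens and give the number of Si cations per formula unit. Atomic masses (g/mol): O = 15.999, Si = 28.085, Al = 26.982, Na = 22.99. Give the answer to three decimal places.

1.992 Si apfu

Na2O (M=61.979): mol = 0.24863; Na = 0.49726, O = 0.24863.
Al2O3 (M=101.961): mol = 0.24921; Al = 0.49842, O = 0.74763.
SiO2 (M=60.083): mol = 0.98381; Si = 0.98381, O = 1.96762.
ΣO = 2.96388; factor = 6/ΣO = 2.02437.
Si apfu = 0.98381 × 2.02437 = 1.992.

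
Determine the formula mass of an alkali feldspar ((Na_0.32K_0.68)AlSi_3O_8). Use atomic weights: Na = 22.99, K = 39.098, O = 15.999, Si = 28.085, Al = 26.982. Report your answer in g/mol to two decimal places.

Na: 0.32 × 22.99 = 7.3568
K: 0.68 × 39.098 = 26.5866
Al: 1 × 26.982 = 26.9820
Si: 3 × 28.085 = 84.2550
O: 8 × 15.999 = 127.9920
Summing the contributions gives the formula mass.

273.17 g/mol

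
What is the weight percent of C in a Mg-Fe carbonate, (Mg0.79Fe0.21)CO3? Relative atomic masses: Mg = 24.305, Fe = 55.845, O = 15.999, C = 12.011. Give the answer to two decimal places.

13.21 weight percent

Molar mass of (Mg0.79Fe0.21)CO3: 0.79·24.305 + 0.21·55.845 + 1·12.011 + 3·15.999 = 90.936 g/mol.
Mass of C per formula unit: 1 × 12.011 = 12.011 g.
Weight fraction C = 12.011 / 90.936 = 0.1321.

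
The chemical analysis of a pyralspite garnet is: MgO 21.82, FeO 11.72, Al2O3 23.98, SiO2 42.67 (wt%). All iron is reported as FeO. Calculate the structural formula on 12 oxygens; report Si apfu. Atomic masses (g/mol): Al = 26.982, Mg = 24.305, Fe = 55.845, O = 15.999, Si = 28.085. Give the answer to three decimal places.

3.011 Si apfu

MgO (M=40.304): mol = 0.54139; Mg = 0.54139, O = 0.54139.
FeO (M=71.844): mol = 0.16313; Fe = 0.16313, O = 0.16313.
Al2O3 (M=101.961): mol = 0.23519; Al = 0.47038, O = 0.70557.
SiO2 (M=60.083): mol = 0.71018; Si = 0.71018, O = 1.42036.
ΣO = 2.83045; factor = 12/ΣO = 4.23961.
Si apfu = 0.71018 × 4.23961 = 3.011.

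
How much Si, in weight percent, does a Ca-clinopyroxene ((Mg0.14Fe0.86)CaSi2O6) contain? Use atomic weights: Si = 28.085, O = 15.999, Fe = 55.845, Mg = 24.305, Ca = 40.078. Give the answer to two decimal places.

Formula mass = 0.14×24.305 + 0.86×55.845 + 1×40.078 + 2×28.085 + 6×15.999 = 243.671 g/mol, of which 56.170 g is Si.
So Si makes up 56.170/243.671 = 0.2305 of the mass, i.e. 23.05%.

23.05 weight percent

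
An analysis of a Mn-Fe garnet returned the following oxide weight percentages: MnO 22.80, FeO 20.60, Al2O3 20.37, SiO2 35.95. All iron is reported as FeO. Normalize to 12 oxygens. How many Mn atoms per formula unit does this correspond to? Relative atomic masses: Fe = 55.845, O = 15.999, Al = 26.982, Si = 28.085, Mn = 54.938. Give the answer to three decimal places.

MnO: 22.80/70.937 = 0.32141 mol → 0.32141 mol Mn, 0.32141 mol O.
FeO: 20.60/71.844 = 0.28673 mol → 0.28673 mol Fe, 0.28673 mol O.
Al2O3: 20.37/101.961 = 0.19978 mol → 0.39956 mol Al, 0.59934 mol O.
SiO2: 35.95/60.083 = 0.59834 mol → 0.59834 mol Si, 1.19668 mol O.
Total oxygen = 2.40416 mol. Normalization factor = 12/2.40416 = 4.99135.
Mn per 12 O = 0.32141 × 4.99135 = 1.604.

1.604 Mn apfu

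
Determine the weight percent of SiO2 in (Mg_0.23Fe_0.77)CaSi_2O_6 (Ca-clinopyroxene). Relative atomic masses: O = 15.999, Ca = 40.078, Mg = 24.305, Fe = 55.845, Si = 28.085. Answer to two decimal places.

49.90 wt%

Formula mass = 240.833 g/mol.
2 Si → 2.0000 mol SiO2 per formula unit; M(SiO2) = 60.083, so SiO2 mass = 120.166 g.
120.166/240.833 × 100 = 49.90 wt%.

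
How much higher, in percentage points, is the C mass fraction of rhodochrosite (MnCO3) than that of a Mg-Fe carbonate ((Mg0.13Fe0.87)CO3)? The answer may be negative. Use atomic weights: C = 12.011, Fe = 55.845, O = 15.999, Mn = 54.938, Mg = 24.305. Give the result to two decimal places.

-0.30 percentage points

M(MnCO3) = 114.946 g/mol, so wt% C = 12.011/114.946 × 100 = 10.45%.
M((Mg0.13Fe0.87)CO3) = 111.753 g/mol, so wt% C = 12.011/111.753 × 100 = 10.75%.
10.45 − 10.75 = -0.30 pp.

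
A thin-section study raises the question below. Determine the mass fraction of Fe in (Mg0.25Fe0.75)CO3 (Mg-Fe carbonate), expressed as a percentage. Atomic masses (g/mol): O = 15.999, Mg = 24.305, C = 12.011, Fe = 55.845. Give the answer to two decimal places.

M((Mg0.25Fe0.75)CO3) = 107.968 g/mol.
Fe contributes 0.75 × 55.845 = 41.884 g per mole.
41.884/107.968 = 0.3879 → 38.79%.

38.79 wt%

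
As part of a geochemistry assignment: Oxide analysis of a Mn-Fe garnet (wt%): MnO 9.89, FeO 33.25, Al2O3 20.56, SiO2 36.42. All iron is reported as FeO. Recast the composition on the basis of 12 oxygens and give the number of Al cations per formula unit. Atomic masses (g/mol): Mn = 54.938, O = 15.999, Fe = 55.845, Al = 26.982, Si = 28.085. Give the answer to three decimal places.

MnO: 9.89/70.937 = 0.13942 mol → 0.13942 mol Mn, 0.13942 mol O.
FeO: 33.25/71.844 = 0.46281 mol → 0.46281 mol Fe, 0.46281 mol O.
Al2O3: 20.56/101.961 = 0.20165 mol → 0.40330 mol Al, 0.60495 mol O.
SiO2: 36.42/60.083 = 0.60616 mol → 0.60616 mol Si, 1.21232 mol O.
Total oxygen = 2.41950 mol. Normalization factor = 12/2.41950 = 4.95970.
Al per 12 O = 0.40330 × 4.95970 = 2.000.

2.000 Al apfu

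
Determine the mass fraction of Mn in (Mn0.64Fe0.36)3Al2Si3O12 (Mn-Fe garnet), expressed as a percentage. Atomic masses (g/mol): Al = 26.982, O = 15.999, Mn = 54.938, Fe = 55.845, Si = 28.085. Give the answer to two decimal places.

21.27 mass %

Formula mass = 1.92×54.938 + 1.08×55.845 + 2×26.982 + 3×28.085 + 12×15.999 = 496.001 g/mol, of which 105.481 g is Mn.
So Mn makes up 105.481/496.001 = 0.2127 of the mass, i.e. 21.27%.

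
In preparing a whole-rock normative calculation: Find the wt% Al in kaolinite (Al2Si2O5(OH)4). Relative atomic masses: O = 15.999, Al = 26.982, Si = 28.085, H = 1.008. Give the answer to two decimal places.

M(Al2Si2O5(OH)4) = 258.157 g/mol.
Al contributes 2 × 26.982 = 53.964 g per mole.
53.964/258.157 = 0.2090 → 20.90%.

20.90 weight percent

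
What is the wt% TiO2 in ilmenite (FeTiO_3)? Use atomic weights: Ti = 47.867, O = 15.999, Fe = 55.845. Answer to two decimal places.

52.64 wt%

Formula mass = 151.709 g/mol.
1 Ti → 1.0000 mol TiO2 per formula unit; M(TiO2) = 79.865, so TiO2 mass = 79.865 g.
79.865/151.709 × 100 = 52.64 wt%.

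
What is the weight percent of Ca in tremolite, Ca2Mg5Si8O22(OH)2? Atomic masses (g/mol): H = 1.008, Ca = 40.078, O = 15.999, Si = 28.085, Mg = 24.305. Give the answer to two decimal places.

Formula mass = 2×40.078 + 5×24.305 + 8×28.085 + 24×15.999 + 2×1.008 = 812.353 g/mol, of which 80.156 g is Ca.
So Ca makes up 80.156/812.353 = 0.0987 of the mass, i.e. 9.87%.

9.87 weight percent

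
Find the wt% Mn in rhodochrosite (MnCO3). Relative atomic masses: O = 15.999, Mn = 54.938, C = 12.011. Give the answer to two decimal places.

M(MnCO3) = 114.946 g/mol.
Mn contributes 1 × 54.938 = 54.938 g per mole.
54.938/114.946 = 0.4779 → 47.79%.

47.79 weight percent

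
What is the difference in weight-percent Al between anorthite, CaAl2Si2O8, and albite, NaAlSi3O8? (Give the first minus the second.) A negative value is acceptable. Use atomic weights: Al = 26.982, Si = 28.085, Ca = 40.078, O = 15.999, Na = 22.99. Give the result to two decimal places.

M(CaAl2Si2O8) = 278.204 g/mol, so wt% Al = 53.964/278.204 × 100 = 19.40%.
M(NaAlSi3O8) = 262.219 g/mol, so wt% Al = 26.982/262.219 × 100 = 10.29%.
19.40 − 10.29 = 9.11 pp.

9.11 percentage points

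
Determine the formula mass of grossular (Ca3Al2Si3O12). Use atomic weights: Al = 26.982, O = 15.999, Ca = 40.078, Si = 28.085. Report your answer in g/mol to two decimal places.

450.44 g/mol

Ca: 3 × 40.078 = 120.2340
Al: 2 × 26.982 = 53.9640
Si: 3 × 28.085 = 84.2550
O: 12 × 15.999 = 191.9880
Summing the contributions gives the formula mass.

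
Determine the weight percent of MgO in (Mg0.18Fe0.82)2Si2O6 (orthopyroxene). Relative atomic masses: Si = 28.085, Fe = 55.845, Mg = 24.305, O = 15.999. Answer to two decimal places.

Formula mass = 252.500 g/mol.
0.36 Mg → 0.3600 mol MgO per formula unit; M(MgO) = 40.304, so MgO mass = 14.509 g.
14.509/252.500 × 100 = 5.75 wt%.

5.75 wt%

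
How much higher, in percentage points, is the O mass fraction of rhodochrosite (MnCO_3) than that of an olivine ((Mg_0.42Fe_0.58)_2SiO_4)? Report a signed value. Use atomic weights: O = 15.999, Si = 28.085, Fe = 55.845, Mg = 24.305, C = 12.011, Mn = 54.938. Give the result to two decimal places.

O in MnCO_3: molar mass 114.946 g/mol; 3×15.999 = 47.997 g → 41.76 wt%.
O in (Mg_0.42Fe_0.58)_2SiO_4: molar mass 177.277 g/mol; 4×15.999 = 63.996 g → 36.10 wt%.
Difference = 41.76 − 36.10 = 5.66 percentage points.

5.66 percentage points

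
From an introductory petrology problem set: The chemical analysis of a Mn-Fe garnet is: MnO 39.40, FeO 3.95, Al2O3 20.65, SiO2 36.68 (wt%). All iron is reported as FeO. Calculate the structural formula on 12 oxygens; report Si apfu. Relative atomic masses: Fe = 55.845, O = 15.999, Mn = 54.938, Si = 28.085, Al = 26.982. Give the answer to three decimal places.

39.40 wt% MnO ÷ 70.937 g/mol = 0.55542 mol, giving 0.55542 Mn and 0.55542 O.
3.95 wt% FeO ÷ 71.844 g/mol = 0.05498 mol, giving 0.05498 Fe and 0.05498 O.
20.65 wt% Al2O3 ÷ 101.961 g/mol = 0.20253 mol, giving 0.40506 Al and 0.60759 O.
36.68 wt% SiO2 ÷ 60.083 g/mol = 0.61049 mol, giving 0.61049 Si and 1.22098 O.
Oxygen sums to 2.43897; scaling by 12/2.43897 = 4.92011 puts the formula on 12 O.
Si: 0.61049 × 4.92011 = 3.004 atoms per formula unit.

3.004 Si apfu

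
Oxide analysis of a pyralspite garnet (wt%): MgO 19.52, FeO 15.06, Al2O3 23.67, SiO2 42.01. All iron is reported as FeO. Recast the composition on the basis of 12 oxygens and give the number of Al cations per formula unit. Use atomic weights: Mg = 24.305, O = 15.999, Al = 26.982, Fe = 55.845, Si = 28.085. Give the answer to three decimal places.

MgO (M=40.304): mol = 0.48432; Mg = 0.48432, O = 0.48432.
FeO (M=71.844): mol = 0.20962; Fe = 0.20962, O = 0.20962.
Al2O3 (M=101.961): mol = 0.23215; Al = 0.46430, O = 0.69645.
SiO2 (M=60.083): mol = 0.69920; Si = 0.69920, O = 1.39840.
ΣO = 2.78879; factor = 12/ΣO = 4.30294.
Al apfu = 0.46430 × 4.30294 = 1.998.

1.998 Al apfu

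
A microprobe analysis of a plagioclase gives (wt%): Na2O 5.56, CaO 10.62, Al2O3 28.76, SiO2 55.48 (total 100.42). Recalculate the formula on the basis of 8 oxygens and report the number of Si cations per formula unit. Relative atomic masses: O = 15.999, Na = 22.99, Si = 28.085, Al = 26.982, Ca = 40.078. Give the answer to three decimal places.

2.486 Si apfu

Na2O (M=61.979): mol = 0.08971; Na = 0.17942, O = 0.08971.
CaO (M=56.077): mol = 0.18938; Ca = 0.18938, O = 0.18938.
Al2O3 (M=101.961): mol = 0.28207; Al = 0.56414, O = 0.84621.
SiO2 (M=60.083): mol = 0.92339; Si = 0.92339, O = 1.84678.
ΣO = 2.97208; factor = 8/ΣO = 2.69172.
Si apfu = 0.92339 × 2.69172 = 2.486.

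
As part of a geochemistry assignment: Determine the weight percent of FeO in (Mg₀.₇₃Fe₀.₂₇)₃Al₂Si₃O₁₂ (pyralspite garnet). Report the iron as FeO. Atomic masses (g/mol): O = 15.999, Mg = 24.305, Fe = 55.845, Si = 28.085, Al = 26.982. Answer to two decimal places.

M((Mg₀.₇₃Fe₀.₂₇)₃Al₂Si₃O₁₂) = 428.669 g/mol; M(FeO) = 71.844 g/mol.
Moles FeO per formula unit = 0.81 Fe ÷ 1 = 0.8100.
FeO fraction = (0.8100 × 71.844) / 428.669 = 58.194/428.669 = 0.1358.

13.58 wt%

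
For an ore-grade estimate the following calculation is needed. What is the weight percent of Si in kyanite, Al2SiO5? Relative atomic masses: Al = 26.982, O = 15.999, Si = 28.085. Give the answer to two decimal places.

Formula mass = 2×26.982 + 1×28.085 + 5×15.999 = 162.044 g/mol, of which 28.085 g is Si.
So Si makes up 28.085/162.044 = 0.1733 of the mass, i.e. 17.33%.

17.33 mass %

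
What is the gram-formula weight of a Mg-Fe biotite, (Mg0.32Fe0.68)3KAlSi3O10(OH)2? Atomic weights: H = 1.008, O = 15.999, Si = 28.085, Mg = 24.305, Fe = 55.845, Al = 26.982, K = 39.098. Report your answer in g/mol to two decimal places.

The formula mass is the sum 0.96×24.305 + 2.04×55.845 + 1×39.098 + 1×26.982 + 3×28.085 + 12×15.999 + 2×1.008.

481.60 g/mol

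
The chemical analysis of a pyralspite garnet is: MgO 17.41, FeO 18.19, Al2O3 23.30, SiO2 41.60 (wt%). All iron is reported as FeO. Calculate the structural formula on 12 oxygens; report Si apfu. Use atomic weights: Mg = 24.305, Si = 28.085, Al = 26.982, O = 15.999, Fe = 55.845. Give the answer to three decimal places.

3.015 Si apfu

MgO (M=40.304): mol = 0.43197; Mg = 0.43197, O = 0.43197.
FeO (M=71.844): mol = 0.25319; Fe = 0.25319, O = 0.25319.
Al2O3 (M=101.961): mol = 0.22852; Al = 0.45704, O = 0.68556.
SiO2 (M=60.083): mol = 0.69238; Si = 0.69238, O = 1.38476.
ΣO = 2.75548; factor = 12/ΣO = 4.35496.
Si apfu = 0.69238 × 4.35496 = 3.015.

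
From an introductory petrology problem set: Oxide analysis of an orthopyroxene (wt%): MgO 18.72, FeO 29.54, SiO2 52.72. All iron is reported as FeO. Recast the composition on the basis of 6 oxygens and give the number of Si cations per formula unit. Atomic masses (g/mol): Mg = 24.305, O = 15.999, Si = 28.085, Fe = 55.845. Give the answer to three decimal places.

MgO (M=40.304): mol = 0.46447; Mg = 0.46447, O = 0.46447.
FeO (M=71.844): mol = 0.41117; Fe = 0.41117, O = 0.41117.
SiO2 (M=60.083): mol = 0.87745; Si = 0.87745, O = 1.75490.
ΣO = 2.63054; factor = 6/ΣO = 2.28090.
Si apfu = 0.87745 × 2.28090 = 2.001.

2.001 Si apfu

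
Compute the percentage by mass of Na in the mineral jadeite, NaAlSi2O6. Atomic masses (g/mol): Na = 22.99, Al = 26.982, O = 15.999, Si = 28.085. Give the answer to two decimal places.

Molar mass of NaAlSi2O6: 1·22.99 + 1·26.982 + 2·28.085 + 6·15.999 = 202.136 g/mol.
Mass of Na per formula unit: 1 × 22.99 = 22.990 g.
Weight fraction Na = 22.990 / 202.136 = 0.1137.

11.37 mass %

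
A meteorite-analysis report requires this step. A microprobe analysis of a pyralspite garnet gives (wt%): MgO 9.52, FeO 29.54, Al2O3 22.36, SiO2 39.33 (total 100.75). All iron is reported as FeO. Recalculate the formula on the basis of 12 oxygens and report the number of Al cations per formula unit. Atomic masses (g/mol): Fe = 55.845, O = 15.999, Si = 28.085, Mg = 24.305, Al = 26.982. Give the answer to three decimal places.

9.52 wt% MgO ÷ 40.304 g/mol = 0.23620 mol, giving 0.23620 Mg and 0.23620 O.
29.54 wt% FeO ÷ 71.844 g/mol = 0.41117 mol, giving 0.41117 Fe and 0.41117 O.
22.36 wt% Al2O3 ÷ 101.961 g/mol = 0.21930 mol, giving 0.43860 Al and 0.65790 O.
39.33 wt% SiO2 ÷ 60.083 g/mol = 0.65459 mol, giving 0.65459 Si and 1.30918 O.
Oxygen sums to 2.61445; scaling by 12/2.61445 = 4.58988 puts the formula on 12 O.
Al: 0.43860 × 4.58988 = 2.013 atoms per formula unit.

2.013 Al apfu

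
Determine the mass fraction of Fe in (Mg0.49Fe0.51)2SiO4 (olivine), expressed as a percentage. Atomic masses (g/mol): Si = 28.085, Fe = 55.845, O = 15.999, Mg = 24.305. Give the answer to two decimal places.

Formula mass = 0.98×24.305 + 1.02×55.845 + 1×28.085 + 4×15.999 = 172.862 g/mol, of which 56.962 g is Fe.
So Fe makes up 56.962/172.862 = 0.3295 of the mass, i.e. 32.95%.

32.95 weight percent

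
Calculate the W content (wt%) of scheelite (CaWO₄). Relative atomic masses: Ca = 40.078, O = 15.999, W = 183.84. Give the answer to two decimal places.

63.85 wt%

M(CaWO₄) = 287.914 g/mol.
W contributes 1 × 183.84 = 183.840 g per mole.
183.840/287.914 = 0.6385 → 63.85%.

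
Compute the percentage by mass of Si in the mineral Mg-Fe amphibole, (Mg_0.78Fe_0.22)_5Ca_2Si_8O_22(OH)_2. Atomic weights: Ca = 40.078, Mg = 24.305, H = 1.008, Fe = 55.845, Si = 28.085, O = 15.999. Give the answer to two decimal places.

M((Mg_0.78Fe_0.22)_5Ca_2Si_8O_22(OH)_2) = 847.047 g/mol.
Si contributes 8 × 28.085 = 224.680 g per mole.
224.680/847.047 = 0.2653 → 26.53%.

26.53 weight percent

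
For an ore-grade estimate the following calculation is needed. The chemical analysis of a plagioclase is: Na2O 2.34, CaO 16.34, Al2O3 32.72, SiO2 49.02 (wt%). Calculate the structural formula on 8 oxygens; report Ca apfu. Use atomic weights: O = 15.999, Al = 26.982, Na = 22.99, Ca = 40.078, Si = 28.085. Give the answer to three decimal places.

2.34 wt% Na2O ÷ 61.979 g/mol = 0.03775 mol, giving 0.07550 Na and 0.03775 O.
16.34 wt% CaO ÷ 56.077 g/mol = 0.29139 mol, giving 0.29139 Ca and 0.29139 O.
32.72 wt% Al2O3 ÷ 101.961 g/mol = 0.32091 mol, giving 0.64182 Al and 0.96273 O.
49.02 wt% SiO2 ÷ 60.083 g/mol = 0.81587 mol, giving 0.81587 Si and 1.63174 O.
Oxygen sums to 2.92361; scaling by 8/2.92361 = 2.73634 puts the formula on 8 O.
Ca: 0.29139 × 2.73634 = 0.797 atoms per formula unit.

0.797 Ca apfu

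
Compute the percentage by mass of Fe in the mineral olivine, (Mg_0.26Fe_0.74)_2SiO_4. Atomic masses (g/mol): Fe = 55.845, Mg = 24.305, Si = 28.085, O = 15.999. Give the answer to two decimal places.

44.11 mass %

M((Mg_0.26Fe_0.74)_2SiO_4) = 187.370 g/mol.
Fe contributes 1.48 × 55.845 = 82.651 g per mole.
82.651/187.370 = 0.4411 → 44.11%.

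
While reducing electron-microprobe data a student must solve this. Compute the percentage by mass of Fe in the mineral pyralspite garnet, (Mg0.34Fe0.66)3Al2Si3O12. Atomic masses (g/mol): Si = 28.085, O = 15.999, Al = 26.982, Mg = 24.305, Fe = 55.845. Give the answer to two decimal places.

23.75 mass %

M((Mg0.34Fe0.66)3Al2Si3O12) = 465.571 g/mol.
Fe contributes 1.98 × 55.845 = 110.573 g per mole.
110.573/465.571 = 0.2375 → 23.75%.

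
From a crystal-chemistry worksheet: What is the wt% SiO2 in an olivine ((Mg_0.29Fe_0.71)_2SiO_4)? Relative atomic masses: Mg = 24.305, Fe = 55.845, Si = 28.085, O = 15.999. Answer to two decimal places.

32.39 wt%

Molar mass of (Mg_0.29Fe_0.71)_2SiO_4 = 0.58×24.305 + 1.42×55.845 + 1×28.085 + 4×15.999 = 185.478 g/mol.
Each formula unit contains 1 Si, equivalent to 1/1 = 1.0000 mol SiO2.
M(SiO2) = 1×28.085 + 2×15.999 = 60.083 g/mol.
Mass of SiO2 per formula unit = 1.0000 × 60.083 = 60.083 g.
SiO2 wt% = 60.083 / 185.478 × 100 = 32.39%.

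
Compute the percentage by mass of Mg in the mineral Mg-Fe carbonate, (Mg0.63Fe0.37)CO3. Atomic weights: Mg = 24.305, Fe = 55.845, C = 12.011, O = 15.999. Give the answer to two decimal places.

M((Mg0.63Fe0.37)CO3) = 95.983 g/mol.
Mg contributes 0.63 × 24.305 = 15.312 g per mole.
15.312/95.983 = 0.1595 → 15.95%.

15.95 weight percent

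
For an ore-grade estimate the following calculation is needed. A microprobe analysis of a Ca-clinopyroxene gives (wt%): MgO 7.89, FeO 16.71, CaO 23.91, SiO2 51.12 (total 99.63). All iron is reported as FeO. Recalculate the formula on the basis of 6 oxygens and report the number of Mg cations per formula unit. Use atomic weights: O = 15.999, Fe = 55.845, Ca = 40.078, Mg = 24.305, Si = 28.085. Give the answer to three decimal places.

0.459 Mg apfu

MgO (M=40.304): mol = 0.19576; Mg = 0.19576, O = 0.19576.
FeO (M=71.844): mol = 0.23259; Fe = 0.23259, O = 0.23259.
CaO (M=56.077): mol = 0.42638; Ca = 0.42638, O = 0.42638.
SiO2 (M=60.083): mol = 0.85082; Si = 0.85082, O = 1.70164.
ΣO = 2.55637; factor = 6/ΣO = 2.34708.
Mg apfu = 0.19576 × 2.34708 = 0.459.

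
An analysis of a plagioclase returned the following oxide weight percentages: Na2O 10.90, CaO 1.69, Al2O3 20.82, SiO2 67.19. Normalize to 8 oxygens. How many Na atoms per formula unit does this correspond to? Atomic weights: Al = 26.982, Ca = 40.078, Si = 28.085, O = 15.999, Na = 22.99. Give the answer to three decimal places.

Na2O: 10.90/61.979 = 0.17587 mol → 0.35174 mol Na, 0.17587 mol O.
CaO: 1.69/56.077 = 0.03014 mol → 0.03014 mol Ca, 0.03014 mol O.
Al2O3: 20.82/101.961 = 0.20420 mol → 0.40840 mol Al, 0.61260 mol O.
SiO2: 67.19/60.083 = 1.11829 mol → 1.11829 mol Si, 2.23658 mol O.
Total oxygen = 3.05519 mol. Normalization factor = 8/3.05519 = 2.61850.
Na per 8 O = 0.35174 × 2.61850 = 0.921.

0.921 Na apfu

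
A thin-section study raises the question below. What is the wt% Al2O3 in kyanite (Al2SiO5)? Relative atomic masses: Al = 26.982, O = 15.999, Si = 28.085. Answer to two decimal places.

62.92 wt%

Formula mass = 162.044 g/mol.
2 Al → 1.0000 mol Al2O3 per formula unit; M(Al2O3) = 101.961, so Al2O3 mass = 101.961 g.
101.961/162.044 × 100 = 62.92 wt%.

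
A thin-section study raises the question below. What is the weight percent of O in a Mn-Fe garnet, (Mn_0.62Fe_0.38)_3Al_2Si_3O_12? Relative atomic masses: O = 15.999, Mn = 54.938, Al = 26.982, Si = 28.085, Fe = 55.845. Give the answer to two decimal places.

M((Mn_0.62Fe_0.38)_3Al_2Si_3O_12) = 496.055 g/mol.
O contributes 12 × 15.999 = 191.988 g per mole.
191.988/496.055 = 0.3870 → 38.70%.

38.70 weight percent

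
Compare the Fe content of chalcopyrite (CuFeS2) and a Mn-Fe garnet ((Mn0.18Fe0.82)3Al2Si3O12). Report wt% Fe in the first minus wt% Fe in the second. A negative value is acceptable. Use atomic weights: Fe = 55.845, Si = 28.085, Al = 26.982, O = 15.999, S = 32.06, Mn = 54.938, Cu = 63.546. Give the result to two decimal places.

2.80 percentage points

First mineral: 55.845 g Fe in 183.511 g formula = 30.43 wt% Fe.
Second mineral: 137.379 g Fe in 497.252 g formula = 27.63 wt% Fe.
30.43% − 27.63% gives a difference of 2.80 percentage points.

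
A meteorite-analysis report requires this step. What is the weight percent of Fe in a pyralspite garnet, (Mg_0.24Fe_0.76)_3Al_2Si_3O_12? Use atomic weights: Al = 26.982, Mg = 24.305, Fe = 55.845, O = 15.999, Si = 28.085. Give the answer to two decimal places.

Molar mass of (Mg_0.24Fe_0.76)_3Al_2Si_3O_12: 0.72·24.305 + 2.28·55.845 + 2·26.982 + 3·28.085 + 12·15.999 = 475.033 g/mol.
Mass of Fe per formula unit: 2.28 × 55.845 = 127.327 g.
Weight fraction Fe = 127.327 / 475.033 = 0.2680.

26.80 mass %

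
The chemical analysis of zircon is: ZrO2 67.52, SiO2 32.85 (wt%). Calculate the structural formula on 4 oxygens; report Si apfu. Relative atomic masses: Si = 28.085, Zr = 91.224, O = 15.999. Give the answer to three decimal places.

0.999 Si apfu

ZrO2 (M=123.222): mol = 0.54795; Zr = 0.54795, O = 1.09590.
SiO2 (M=60.083): mol = 0.54674; Si = 0.54674, O = 1.09348.
ΣO = 2.18938; factor = 4/ΣO = 1.82700.
Si apfu = 0.54674 × 1.82700 = 0.999.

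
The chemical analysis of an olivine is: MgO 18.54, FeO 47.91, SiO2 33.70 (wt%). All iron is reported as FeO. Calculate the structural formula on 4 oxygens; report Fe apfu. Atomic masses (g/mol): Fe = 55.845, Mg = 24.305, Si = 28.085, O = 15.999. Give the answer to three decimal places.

MgO (M=40.304): mol = 0.46000; Mg = 0.46000, O = 0.46000.
FeO (M=71.844): mol = 0.66686; Fe = 0.66686, O = 0.66686.
SiO2 (M=60.083): mol = 0.56089; Si = 0.56089, O = 1.12178.
ΣO = 2.24864; factor = 4/ΣO = 1.77885.
Fe apfu = 0.66686 × 1.77885 = 1.186.

1.186 Fe apfu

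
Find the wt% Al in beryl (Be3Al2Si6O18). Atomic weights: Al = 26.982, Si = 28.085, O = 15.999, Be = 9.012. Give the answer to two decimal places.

10.04 mass %

Formula mass = 3×9.012 + 2×26.982 + 6×28.085 + 18×15.999 = 537.492 g/mol, of which 53.964 g is Al.
So Al makes up 53.964/537.492 = 0.1004 of the mass, i.e. 10.04%.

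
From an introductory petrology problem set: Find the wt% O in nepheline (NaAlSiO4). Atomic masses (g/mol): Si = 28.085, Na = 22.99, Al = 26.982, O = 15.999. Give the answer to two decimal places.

45.05 weight percent

Molar mass of NaAlSiO4: 1·22.99 + 1·26.982 + 1·28.085 + 4·15.999 = 142.053 g/mol.
Mass of O per formula unit: 4 × 15.999 = 63.996 g.
Weight fraction O = 63.996 / 142.053 = 0.4505.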